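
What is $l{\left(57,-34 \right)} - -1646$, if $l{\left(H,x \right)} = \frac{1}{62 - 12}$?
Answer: $\frac{82301}{50} \approx 1646.0$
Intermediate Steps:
$l{\left(H,x \right)} = \frac{1}{50}$
$l{\left(57,-34 \right)} - -1646 = \frac{1}{50} - -1646 = \frac{1}{50} + 1646 = \frac{82301}{50}$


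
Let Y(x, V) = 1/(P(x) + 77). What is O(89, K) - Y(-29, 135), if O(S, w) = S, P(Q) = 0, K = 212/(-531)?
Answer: 6852/77 ≈ 88.987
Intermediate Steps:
K = -212/531 (K = 212*(-1/531) = -212/531 ≈ -0.39925)
Y(x, V) = 1/77 (Y(x, V) = 1/(0 + 77) = 1/77)
O(89, K) - Y(-29, 135) = 89 - 1*1/77 = 89 - 1/77 = 6852/77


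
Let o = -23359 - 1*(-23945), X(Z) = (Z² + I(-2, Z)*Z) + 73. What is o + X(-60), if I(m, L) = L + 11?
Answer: 7199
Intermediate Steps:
I(m, L) = 11 + L
X(Z) = 73 + Z² + Z*(11 + Z) (X(Z) = (Z² + (11 + Z)*Z) + 73 = (Z² + Z*(11 + Z)) + 73 = 73 + Z² + Z*(11 + Z))
o = 586 (o = -23359 + 23945 = 586)
o + X(-60) = 586 + (73 + (-60)² - 60*(11 - 60)) = 586 + (73 + 3600 - 60*(-49)) = 586 + (73 + 3600 + 2940) = 586 + 6613 = 7199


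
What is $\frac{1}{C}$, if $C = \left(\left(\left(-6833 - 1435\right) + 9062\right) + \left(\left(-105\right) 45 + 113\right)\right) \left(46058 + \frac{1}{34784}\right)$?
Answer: $- \frac{17392}{3058373531957} \approx -5.6867 \cdot 10^{-9}$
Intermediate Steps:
$C = - \frac{3058373531957}{17392}$ ($C = \left(\left(-8268 + 9062\right) + \left(-4725 + 113\right)\right) \left(46058 + \frac{1}{34784}\right) = \left(794 - 4612\right) \frac{1602081473}{34784} = \left(-3818\right) \frac{1602081473}{34784} = - \frac{3058373531957}{17392} \approx -1.7585 \cdot 10^{8}$)
$\frac{1}{C} = \frac{1}{- \frac{3058373531957}{17392}} = - \frac{17392}{3058373531957}$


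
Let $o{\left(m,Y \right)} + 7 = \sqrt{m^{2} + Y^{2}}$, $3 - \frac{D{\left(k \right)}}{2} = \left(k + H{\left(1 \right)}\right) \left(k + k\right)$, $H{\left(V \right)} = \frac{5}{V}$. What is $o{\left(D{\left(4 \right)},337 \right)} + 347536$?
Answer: $347529 + 101 \sqrt{13} \approx 3.4789 \cdot 10^{5}$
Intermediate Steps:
$D{\left(k \right)} = 6 - 4 k \left(5 + k\right)$ ($D{\left(k \right)} = 6 - 2 \left(k + \frac{5}{1}\right) \left(k + k\right) = 6 - 2 \left(k + 5 \cdot 1\right) 2 k = 6 - 2 \left(k + 5\right) 2 k = 6 - 2 \left(5 + k\right) 2 k = 6 - 2 \cdot 2 k \left(5 + k\right) = 6 - 4 k \left(5 + k\right)$)
$o{\left(m,Y \right)} = -7 + \sqrt{Y^{2} + m^{2}}$ ($o{\left(m,Y \right)} = -7 + \sqrt{m^{2} + Y^{2}} = -7 + \sqrt{Y^{2} + m^{2}}$)
$o{\left(D{\left(4 \right)},337 \right)} + 347536 = \left(-7 + \sqrt{337^{2} + \left(6 - 80 - 4 \cdot 4^{2}\right)^{2}}\right) + 347536 = \left(-7 + \sqrt{113569 + \left(6 - 80 - 64\right)^{2}}\right) + 347536 = \left(-7 + \sqrt{113569 + \left(-138\right)^{2}}\right) + 347536 = \left(-7 + \sqrt{113569 + 19044}\right) + 347536 = \left(-7 + \sqrt{132613}\right) + 347536 = \left(-7 + 101 \sqrt{13}\right) + 347536 = 347529 + 101 \sqrt{13}$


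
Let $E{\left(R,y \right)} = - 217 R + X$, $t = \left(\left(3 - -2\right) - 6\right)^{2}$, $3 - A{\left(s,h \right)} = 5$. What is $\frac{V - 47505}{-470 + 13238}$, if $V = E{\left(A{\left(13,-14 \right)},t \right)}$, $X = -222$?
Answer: $- \frac{47293}{12768} \approx -3.704$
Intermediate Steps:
$A{\left(s,h \right)} = -2$ ($A{\left(s,h \right)} = 3 - 5 = -2$)
$t = 1$ ($t = \left(\left(3 + 2\right) - 6\right)^{2} = \left(5 - 6\right)^{2} = \left(-1\right)^{2} = 1$)
$E{\left(R,y \right)} = -222 - 217 R$ ($E{\left(R,y \right)} = - 217 R - 222 = -222 - 217 R$)
$V = 212$ ($V = -222 - -434 = -222 + 434 = 212$)
$\frac{V - 47505}{-470 + 13238} = \frac{212 - 47505}{-470 + 13238} = - \frac{47293}{12768}$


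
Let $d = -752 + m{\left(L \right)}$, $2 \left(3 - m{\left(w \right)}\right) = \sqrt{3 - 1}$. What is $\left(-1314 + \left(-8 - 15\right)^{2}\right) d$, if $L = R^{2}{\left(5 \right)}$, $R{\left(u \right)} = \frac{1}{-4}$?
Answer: $587965 + \frac{785 \sqrt{2}}{2} \approx 5.8852 \cdot 10^{5}$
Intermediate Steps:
$R{\left(u \right)} = - \frac{1}{4}$
$L = \frac{1}{16}$ ($L = \left(- \frac{1}{4}\right)^{2} = \frac{1}{16} \approx 0.0625$)
$m{\left(w \right)} = 3 - \frac{\sqrt{2}}{2}$ ($m{\left(w \right)} = 3 - \frac{\sqrt{3 - 1}}{2} = 3 - \frac{\sqrt{2}}{2}$)
$d = -749 - \frac{\sqrt{2}}{2}$ ($d = -752 + \left(3 - \frac{\sqrt{2}}{2}\right) = -749 - \frac{\sqrt{2}}{2} \approx -749.71$)
$\left(-1314 + \left(-8 - 15\right)^{2}\right) d = \left(-1314 + \left(-8 - 15\right)^{2}\right) \left(-749 - \frac{\sqrt{2}}{2}\right) = \left(-1314 + \left(-23\right)^{2}\right) \left(-749 - \frac{\sqrt{2}}{2}\right) = \left(-1314 + 529\right) \left(-749 - \frac{\sqrt{2}}{2}\right) = - 785 \left(-749 - \frac{\sqrt{2}}{2}\right) = 587965 + \frac{785 \sqrt{2}}{2}$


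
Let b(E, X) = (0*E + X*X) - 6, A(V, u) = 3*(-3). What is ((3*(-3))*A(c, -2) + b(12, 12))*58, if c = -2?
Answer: 12702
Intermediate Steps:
A(V, u) = -9
b(E, X) = -6 + X² (b(E, X) = (0 + X²) - 6 = X² - 6 = -6 + X²)
((3*(-3))*A(c, -2) + b(12, 12))*58 = ((3*(-3))*(-9) + (-6 + 12²))*58 = (-9*(-9) + (-6 + 144))*58 = (81 + 138)*58 = 219*58 = 12702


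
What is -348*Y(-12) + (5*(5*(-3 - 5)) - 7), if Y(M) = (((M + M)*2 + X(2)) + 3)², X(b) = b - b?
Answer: -704907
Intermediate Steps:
X(b) = 0
Y(M) = (3 + 4*M)² (Y(M) = (((M + M)*2 + 0) + 3)² = (((2*M)*2 + 0) + 3)² = ((4*M + 0) + 3)² = (4*M + 3)² = (3 + 4*M)²)
-348*Y(-12) + (5*(5*(-3 - 5)) - 7) = -348*(3 + 4*(-12))² + (5*(5*(-3 - 5)) - 7) = -348*(3 - 48)² + (5*(5*(-8)) - 7) = -348*(-45)² + (5*(-40) - 7) = -348*2025 + (-200 - 7) = -704700 - 207 = -704907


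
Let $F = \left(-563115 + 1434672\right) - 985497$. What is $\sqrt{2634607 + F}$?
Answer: $\sqrt{2520667} \approx 1587.7$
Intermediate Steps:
$F = -113940$ ($F = 871557 - 985497 = -113940$)
$\sqrt{2634607 + F} = \sqrt{2634607 - 113940} = \sqrt{2520667}$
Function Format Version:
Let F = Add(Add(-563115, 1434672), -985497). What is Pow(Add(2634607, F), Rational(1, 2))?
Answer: Pow(2520667, Rational(1, 2)) ≈ 1587.7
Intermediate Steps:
F = -113940 (F = Add(871557, -985497) = -113940)
Pow(Add(2634607, F), Rational(1, 2)) = Pow(Add(2634607, -113940), Rational(1, 2)) = Pow(2520667, Rational(1, 2))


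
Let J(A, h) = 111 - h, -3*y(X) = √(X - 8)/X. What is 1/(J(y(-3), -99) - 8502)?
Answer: -1/8292 ≈ -0.00012060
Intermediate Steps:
y(X) = -√(-8 + X)/(3*X) (y(X) = -√(X - 8)/(3*X) = -√(-8 + X)/(3*X))
1/(J(y(-3), -99) - 8502) = 1/((111 - 1*(-99)) - 8502) = 1/((111 + 99) - 8502) = 1/(210 - 8502) = 1/(-8292) = -1/8292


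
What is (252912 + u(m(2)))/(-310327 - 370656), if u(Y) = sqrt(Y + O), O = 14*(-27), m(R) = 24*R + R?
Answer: -252912/680983 - 2*I*sqrt(82)/680983 ≈ -0.37139 - 2.6595e-5*I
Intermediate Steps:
m(R) = 25*R
O = -378
u(Y) = sqrt(-378 + Y) (u(Y) = sqrt(Y - 378) = sqrt(-378 + Y))
(252912 + u(m(2)))/(-310327 - 370656) = (252912 + sqrt(-378 + 25*2))/(-310327 - 370656) = (252912 + sqrt(-378 + 50))/(-680983) = (252912 + sqrt(-328))*(-1/680983) = (252912 + 2*I*sqrt(82))*(-1/680983) = -252912/680983 - 2*I*sqrt(82)/680983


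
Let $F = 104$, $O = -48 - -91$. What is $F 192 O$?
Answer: $858624$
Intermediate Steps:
$O = 43$ ($O = -48 + 91 = 43$)
$F 192 O = 104 \cdot 192 \cdot 43 = 19968 \cdot 43 = 858624$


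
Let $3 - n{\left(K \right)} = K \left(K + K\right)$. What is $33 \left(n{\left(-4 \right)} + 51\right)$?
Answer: $726$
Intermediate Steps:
$n{\left(K \right)} = 3 - 2 K^{2}$ ($n{\left(K \right)} = 3 - K \left(K + K\right) = 3 - K 2 K = 3 - 2 K^{2}$)
$33 \left(n{\left(-4 \right)} + 51\right) = 33 \left(\left(3 - 2 \left(-4\right)^{2}\right) + 51\right) = 33 \left(\left(3 - 32\right) + 51\right) = 33 \left(-29 + 51\right) = 33 \cdot 22 = 726$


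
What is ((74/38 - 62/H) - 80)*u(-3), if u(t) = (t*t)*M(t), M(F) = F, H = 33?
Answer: 451053/209 ≈ 2158.1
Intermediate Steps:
u(t) = t³ (u(t) = (t*t)*t = t²*t = t³)
((74/38 - 62/H) - 80)*u(-3) = ((74/38 - 62/33) - 80)*(-3)³ = ((74*(1/38) - 62*1/33) - 80)*(-27) = ((37/19 - 62/33) - 80)*(-27) = (43/627 - 80)*(-27) = -50117/627*(-27) = 451053/209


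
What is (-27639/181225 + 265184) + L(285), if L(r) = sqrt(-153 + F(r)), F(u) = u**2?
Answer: 48057942761/181225 + 12*sqrt(563) ≈ 2.6547e+5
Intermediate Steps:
L(r) = sqrt(-153 + r**2)
(-27639/181225 + 265184) + L(285) = (-27639/181225 + 265184) + sqrt(-153 + 285**2) = (-27639*1/181225 + 265184) + sqrt(-153 + 81225) = (-27639/181225 + 265184) + sqrt(81072) = 48057942761/181225 + 12*sqrt(563)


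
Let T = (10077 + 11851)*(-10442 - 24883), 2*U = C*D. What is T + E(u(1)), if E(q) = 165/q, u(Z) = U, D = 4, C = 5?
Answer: -1549213167/2 ≈ -7.7461e+8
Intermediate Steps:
U = 10 (U = (5*4)/2 = (1/2)*20 = 10)
u(Z) = 10
T = -774606600 (T = 21928*(-35325) = -774606600)
T + E(u(1)) = -774606600 + 165/10 = -774606600 + 165*(1/10) = -774606600 + 33/2 = -1549213167/2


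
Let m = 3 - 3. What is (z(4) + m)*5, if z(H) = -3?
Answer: -15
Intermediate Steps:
m = 0
(z(4) + m)*5 = (-3 + 0)*5 = -3*5 = -15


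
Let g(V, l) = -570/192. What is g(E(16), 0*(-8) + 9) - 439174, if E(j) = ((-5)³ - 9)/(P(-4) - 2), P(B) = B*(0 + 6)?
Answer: -14053663/32 ≈ -4.3918e+5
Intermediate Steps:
P(B) = 6*B (P(B) = B*6 = 6*B)
E(j) = 67/13 (E(j) = ((-5)³ - 9)/(6*(-4) - 2) = (-125 - 9)/(-24 - 2) = -134/(-26) = -134*(-1/26) = 67/13)
g(V, l) = -95/32 (g(V, l) = -570*1/192 = -95/32)
g(E(16), 0*(-8) + 9) - 439174 = -95/32 - 439174 = -14053663/32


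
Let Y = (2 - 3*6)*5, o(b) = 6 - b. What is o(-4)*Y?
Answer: -800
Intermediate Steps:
Y = -80 (Y = (2 - 18)*5 = -16*5 = -80)
o(-4)*Y = (6 - 1*(-4))*(-80) = (6 + 4)*(-80) = 10*(-80) = -800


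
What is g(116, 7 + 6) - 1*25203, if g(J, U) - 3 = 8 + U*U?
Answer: -25023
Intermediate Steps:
g(J, U) = 11 + U² (g(J, U) = 3 + (8 + U*U) = 3 + (8 + U²) = 11 + U²)
g(116, 7 + 6) - 1*25203 = (11 + (7 + 6)²) - 1*25203 = (11 + 13²) - 25203 = (11 + 169) - 25203 = 180 - 25203 = -25023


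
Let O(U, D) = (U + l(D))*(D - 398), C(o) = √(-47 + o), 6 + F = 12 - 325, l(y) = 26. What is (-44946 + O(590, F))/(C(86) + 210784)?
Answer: -102571288512/44429894617 + 486618*√39/44429894617 ≈ -2.3085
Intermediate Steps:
F = -319 (F = -6 + (12 - 325) = -6 - 313 = -319)
O(U, D) = (-398 + D)*(26 + U) (O(U, D) = (U + 26)*(D - 398) = (26 + U)*(-398 + D) = (-398 + D)*(26 + U))
(-44946 + O(590, F))/(C(86) + 210784) = (-44946 + (-10348 - 398*590 + 26*(-319) - 319*590))/(√(-47 + 86) + 210784) = (-44946 + (-10348 - 234820 - 8294 - 188210))/(√39 + 210784) = (-44946 - 441672)/(210784 + √39) = -486618/(210784 + √39)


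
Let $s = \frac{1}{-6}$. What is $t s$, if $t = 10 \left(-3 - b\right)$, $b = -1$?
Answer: $\frac{10}{3} \approx 3.3333$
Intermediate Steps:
$s = - \frac{1}{6} \approx -0.16667$
$t = -20$ ($t = 10 \left(-3 - -1\right) = 10 \left(-3 + 1\right) = 10 \left(-2\right) = -20$)
$t s = \left(-20\right) \left(- \frac{1}{6}\right) = \frac{10}{3}$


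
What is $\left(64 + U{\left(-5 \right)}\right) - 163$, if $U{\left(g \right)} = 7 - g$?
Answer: $-87$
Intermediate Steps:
$\left(64 + U{\left(-5 \right)}\right) - 163 = \left(64 + \left(7 - -5\right)\right) - 163 = \left(64 + \left(7 + 5\right)\right) - 163 = \left(64 + 12\right) - 163 = 76 - 163 = -87$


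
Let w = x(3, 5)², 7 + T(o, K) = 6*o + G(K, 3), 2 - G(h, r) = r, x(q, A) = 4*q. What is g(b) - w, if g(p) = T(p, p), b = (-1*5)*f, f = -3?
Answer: -62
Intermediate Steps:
G(h, r) = 2 - r
b = 15 (b = -1*5*(-3) = -5*(-3) = 15)
T(o, K) = -8 + 6*o (T(o, K) = -7 + (6*o + (2 - 1*3)) = -7 + (6*o + (2 - 3)) = -7 + (6*o - 1) = -7 + (-1 + 6*o) = -8 + 6*o)
g(p) = -8 + 6*p
w = 144 (w = (4*3)² = 12² = 144)
g(b) - w = (-8 + 6*15) - 1*144 = (-8 + 90) - 144 = 82 - 144 = -62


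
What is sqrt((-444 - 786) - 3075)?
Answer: I*sqrt(4305) ≈ 65.613*I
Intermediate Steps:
sqrt((-444 - 786) - 3075) = sqrt(-1230 - 3075) = sqrt(-4305) = I*sqrt(4305)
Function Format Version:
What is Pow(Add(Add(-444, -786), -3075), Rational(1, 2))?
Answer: Mul(I, Pow(4305, Rational(1, 2))) ≈ Mul(65.613, I)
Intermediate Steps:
Pow(Add(Add(-444, -786), -3075), Rational(1, 2)) = Pow(Add(-1230, -3075), Rational(1, 2)) = Pow(-4305, Rational(1, 2)) = Mul(I, Pow(4305, Rational(1, 2)))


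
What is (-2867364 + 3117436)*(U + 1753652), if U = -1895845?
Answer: -35558487896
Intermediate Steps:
(-2867364 + 3117436)*(U + 1753652) = (-2867364 + 3117436)*(-1895845 + 1753652) = 250072*(-142193) = -35558487896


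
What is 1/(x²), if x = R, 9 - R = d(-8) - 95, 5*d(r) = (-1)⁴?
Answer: 25/269361 ≈ 9.2812e-5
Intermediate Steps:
d(r) = ⅕ (d(r) = (⅕)*(-1)⁴ = (⅕)*1 = ⅕)
R = 519/5 (R = 9 - (⅕ - 95) = 9 - 1*(-474/5) = 9 + 474/5 = 519/5 ≈ 103.80)
x = 519/5 ≈ 103.80
1/(x²) = 1/((519/5)²) = 1/(269361/25) = 25/269361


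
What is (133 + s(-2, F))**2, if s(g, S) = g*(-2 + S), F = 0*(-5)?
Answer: 18769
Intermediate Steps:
F = 0
(133 + s(-2, F))**2 = (133 - 2*(-2 + 0))**2 = (133 - 2*(-2))**2 = (133 + 4)**2 = 137**2 = 18769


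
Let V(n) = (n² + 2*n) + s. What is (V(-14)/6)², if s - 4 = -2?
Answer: 7225/9 ≈ 802.78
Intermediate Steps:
s = 2 (s = 4 - 2 = 2)
V(n) = 2 + n² + 2*n (V(n) = (n² + 2*n) + 2 = 2 + n² + 2*n)
(V(-14)/6)² = ((2 + (-14)² + 2*(-14))/6)² = ((2 + 196 - 28)*(⅙))² = (170*(⅙))² = (85/3)² = 7225/9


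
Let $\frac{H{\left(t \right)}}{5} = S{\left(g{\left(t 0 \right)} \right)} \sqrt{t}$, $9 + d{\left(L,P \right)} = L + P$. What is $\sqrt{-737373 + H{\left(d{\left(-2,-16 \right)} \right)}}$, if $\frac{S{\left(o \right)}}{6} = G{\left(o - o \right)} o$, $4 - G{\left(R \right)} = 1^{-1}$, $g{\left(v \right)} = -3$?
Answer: $\sqrt{-737373 - 810 i \sqrt{3}} \approx 0.817 - 858.71 i$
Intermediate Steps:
$G{\left(R \right)} = 3$ ($G{\left(R \right)} = 4 - 1^{-1} = 4 - 1 = 3$)
$d{\left(L,P \right)} = -9 + L + P$ ($d{\left(L,P \right)} = -9 + \left(L + P\right) = -9 + L + P$)
$S{\left(o \right)} = 18 o$ ($S{\left(o \right)} = 6 \cdot 3 o = 18 o$)
$H{\left(t \right)} = - 270 \sqrt{t}$ ($H{\left(t \right)} = 5 \cdot 18 \left(-3\right) \sqrt{t} = 5 \left(- 54 \sqrt{t}\right) = - 270 \sqrt{t}$)
$\sqrt{-737373 + H{\left(d{\left(-2,-16 \right)} \right)}} = \sqrt{-737373 - 270 \sqrt{-9 - 2 - 16}} = \sqrt{-737373 - 270 \sqrt{-27}} = \sqrt{-737373 - 270 \cdot 3 i \sqrt{3}} = \sqrt{-737373 - 810 i \sqrt{3}}$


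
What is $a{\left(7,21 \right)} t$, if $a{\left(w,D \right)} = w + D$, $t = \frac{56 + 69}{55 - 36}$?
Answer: $\frac{3500}{19} \approx 184.21$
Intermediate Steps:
$t = \frac{125}{19} \approx 6.5789$
$a{\left(w,D \right)} = D + w$
$a{\left(7,21 \right)} t = \left(21 + 7\right) \frac{125}{19} = 28 \cdot \frac{125}{19} = \frac{3500}{19}$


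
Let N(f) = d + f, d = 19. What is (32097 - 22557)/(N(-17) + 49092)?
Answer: 4770/24547 ≈ 0.19432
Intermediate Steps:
N(f) = 19 + f
(32097 - 22557)/(N(-17) + 49092) = (32097 - 22557)/((19 - 17) + 49092) = 9540/(2 + 49092) = 9540/49094 = 9540*(1/49094) = 4770/24547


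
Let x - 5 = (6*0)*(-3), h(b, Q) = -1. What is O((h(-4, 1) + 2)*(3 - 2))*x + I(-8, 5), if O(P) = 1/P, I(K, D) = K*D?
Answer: -35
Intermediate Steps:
x = 5 (x = 5 + (6*0)*(-3) = 5 + 0*(-3) = 5 + 0 = 5)
I(K, D) = D*K
O((h(-4, 1) + 2)*(3 - 2))*x + I(-8, 5) = 5/((-1 + 2)*(3 - 2)) + 5*(-8) = 5/(1*1) - 40 = 5/1 - 40 = 1*5 - 40 = 5 - 40 = -35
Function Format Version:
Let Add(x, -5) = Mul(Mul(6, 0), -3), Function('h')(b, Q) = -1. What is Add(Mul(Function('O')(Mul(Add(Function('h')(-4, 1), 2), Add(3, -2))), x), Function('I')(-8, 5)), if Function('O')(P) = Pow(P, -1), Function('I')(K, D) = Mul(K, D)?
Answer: -35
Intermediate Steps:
x = 5 (x = Add(5, Mul(Mul(6, 0), -3)) = Add(5, Mul(0, -3)) = Add(5, 0) = 5)
Function('I')(K, D) = Mul(D, K)
Add(Mul(Function('O')(Mul(Add(Function('h')(-4, 1), 2), Add(3, -2))), x), Function('I')(-8, 5)) = Add(Mul(Pow(Mul(Add(-1, 2), Add(3, -2)), -1), 5), Mul(5, -8)) = Add(Mul(Pow(Mul(1, 1), -1), 5), -40) = Add(Mul(Pow(1, -1), 5), -40) = Add(Mul(1, 5), -40) = Add(5, -40) = -35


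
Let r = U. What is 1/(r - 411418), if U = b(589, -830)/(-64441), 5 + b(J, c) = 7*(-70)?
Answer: -64441/26512186843 ≈ -2.4306e-6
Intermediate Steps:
b(J, c) = -495 (b(J, c) = -5 + 7*(-70) = -5 - 490 = -495)
U = 495/64441 (U = -495/(-64441) = -495*(-1/64441) = 495/64441 ≈ 0.0076814)
r = 495/64441 ≈ 0.0076814
1/(r - 411418) = 1/(495/64441 - 411418) = 1/(-26512186843/64441) = -64441/26512186843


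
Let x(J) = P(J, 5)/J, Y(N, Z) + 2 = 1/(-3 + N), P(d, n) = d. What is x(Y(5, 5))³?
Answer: 1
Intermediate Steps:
Y(N, Z) = -2 + 1/(-3 + N)
x(J) = 1 (x(J) = J/J = 1)
x(Y(5, 5))³ = 1³ = 1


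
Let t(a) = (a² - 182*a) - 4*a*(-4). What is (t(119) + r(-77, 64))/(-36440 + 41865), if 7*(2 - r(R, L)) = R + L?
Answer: -39124/37975 ≈ -1.0303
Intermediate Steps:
r(R, L) = 2 - L/7 - R/7 (r(R, L) = 2 - (R + L)/7 = 2 - (L + R)/7 = 2 + (-L/7 - R/7) = 2 - L/7 - R/7)
t(a) = a² - 166*a (t(a) = (a² - 182*a) + 16*a = a² - 166*a)
(t(119) + r(-77, 64))/(-36440 + 41865) = (119*(-166 + 119) + (2 - ⅐*64 - ⅐*(-77)))/(-36440 + 41865) = (119*(-47) + (2 - 64/7 + 11))/5425 = (-5593 + 27/7)*(1/5425) = -39124/7*1/5425 = -39124/37975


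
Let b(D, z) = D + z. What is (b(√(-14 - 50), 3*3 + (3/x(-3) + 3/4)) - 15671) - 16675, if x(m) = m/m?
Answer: -129333/4 + 8*I ≈ -32333.0 + 8.0*I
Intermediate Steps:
x(m) = 1
(b(√(-14 - 50), 3*3 + (3/x(-3) + 3/4)) - 15671) - 16675 = ((√(-14 - 50) + (3*3 + (3/1 + 3/4))) - 15671) - 16675 = ((√(-64) + (9 + (3*1 + 3*(¼)))) - 15671) - 16675 = ((8*I + (9 + (3 + ¾))) - 15671) - 16675 = ((8*I + (9 + 15/4)) - 15671) - 16675 = ((8*I + 51/4) - 15671) - 16675 = ((51/4 + 8*I) - 15671) - 16675 = (-62633/4 + 8*I) - 16675 = -129333/4 + 8*I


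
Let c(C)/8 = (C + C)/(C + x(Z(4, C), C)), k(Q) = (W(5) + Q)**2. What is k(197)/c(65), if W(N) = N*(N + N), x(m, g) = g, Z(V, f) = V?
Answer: 61009/8 ≈ 7626.1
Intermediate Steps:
W(N) = 2*N**2 (W(N) = N*(2*N) = 2*N**2)
k(Q) = (50 + Q)**2 (k(Q) = (2*5**2 + Q)**2 = (2*25 + Q)**2 = (50 + Q)**2)
c(C) = 8 (c(C) = 8*((C + C)/(C + C)) = 8*((2*C)/((2*C))) = 8*((2*C)*(1/(2*C))) = 8*1 = 8)
k(197)/c(65) = (50 + 197)**2/8 = 247**2*(1/8) = 61009*(1/8) = 61009/8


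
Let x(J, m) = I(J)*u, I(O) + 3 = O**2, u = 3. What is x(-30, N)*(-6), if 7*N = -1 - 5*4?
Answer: -16146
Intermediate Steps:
N = -3 (N = (-1 - 5*4)/7 = (-1 - 20)/7 = (1/7)*(-21) = -3)
I(O) = -3 + O**2
x(J, m) = -9 + 3*J**2 (x(J, m) = (-3 + J**2)*3 = -9 + 3*J**2)
x(-30, N)*(-6) = (-9 + 3*(-30)**2)*(-6) = (-9 + 3*900)*(-6) = (-9 + 2700)*(-6) = 2691*(-6) = -16146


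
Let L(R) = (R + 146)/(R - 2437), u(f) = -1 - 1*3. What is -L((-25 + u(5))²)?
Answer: 47/76 ≈ 0.61842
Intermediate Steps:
u(f) = -4 (u(f) = -1 - 3 = -4)
L(R) = (146 + R)/(-2437 + R)
-L((-25 + u(5))²) = -(146 + (-25 - 4)²)/(-2437 + (-25 - 4)²) = -(146 + (-29)²)/(-2437 + (-29)²) = -(146 + 841)/(-2437 + 841) = -987/(-1596) = -(-1)*987/1596 = -1*(-47/76) = 47/76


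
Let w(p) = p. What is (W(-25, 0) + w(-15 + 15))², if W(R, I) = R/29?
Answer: 625/841 ≈ 0.74316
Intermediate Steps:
W(R, I) = R/29 (W(R, I) = R*(1/29) = R/29)
(W(-25, 0) + w(-15 + 15))² = ((1/29)*(-25) + (-15 + 15))² = (-25/29 + 0)² = (-25/29)² = 625/841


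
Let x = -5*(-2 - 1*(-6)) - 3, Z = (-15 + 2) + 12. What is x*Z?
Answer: 23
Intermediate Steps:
Z = -1 (Z = -13 + 12 = -1)
x = -23 (x = -5*(-2 + 6) - 3 = -5*4 - 3 = -20 - 3 = -23)
x*Z = -23*(-1) = 23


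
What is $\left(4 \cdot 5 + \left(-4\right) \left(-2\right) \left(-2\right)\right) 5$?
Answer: $20$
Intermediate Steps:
$\left(4 \cdot 5 + \left(-4\right) \left(-2\right) \left(-2\right)\right) 5 = \left(20 + 8 \left(-2\right)\right) 5 = \left(20 - 16\right) 5 = 4 \cdot 5 = 20$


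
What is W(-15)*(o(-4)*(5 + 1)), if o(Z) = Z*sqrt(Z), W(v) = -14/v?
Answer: -224*I/5 ≈ -44.8*I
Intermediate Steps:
o(Z) = Z**(3/2)
W(-15)*(o(-4)*(5 + 1)) = (-14/(-15))*((-4)**(3/2)*(5 + 1)) = (-14*(-1/15))*(-8*I*6) = 14*(-48*I)/15 = -224*I/5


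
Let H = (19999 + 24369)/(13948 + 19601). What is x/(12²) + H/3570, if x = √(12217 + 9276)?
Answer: 22184/59884965 + √21493/144 ≈ 1.0185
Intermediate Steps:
H = 44368/33549 ≈ 1.3225
x = √21493 ≈ 146.60
x/(12²) + H/3570 = √21493/(12²) + (44368/33549)/3570 = √21493/144 + (44368/33549)*(1/3570) = √21493*(1/144) + 22184/59884965 = √21493/144 + 22184/59884965 = 22184/59884965 + √21493/144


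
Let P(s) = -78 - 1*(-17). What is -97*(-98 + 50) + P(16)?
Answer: 4595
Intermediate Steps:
P(s) = -61 (P(s) = -78 + 17 = -61)
-97*(-98 + 50) + P(16) = -97*(-98 + 50) - 61 = -97*(-48) - 61 = 4656 - 61 = 4595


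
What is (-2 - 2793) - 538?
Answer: -3333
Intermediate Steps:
(-2 - 2793) - 538 = -2795 - 538 = -3333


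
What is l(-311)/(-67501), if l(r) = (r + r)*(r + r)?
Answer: -386884/67501 ≈ -5.7315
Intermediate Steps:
l(r) = 4*r² (l(r) = (2*r)*(2*r) = 4*r²)
l(-311)/(-67501) = (4*(-311)²)/(-67501) = (4*96721)*(-1/67501) = 386884*(-1/67501) = -386884/67501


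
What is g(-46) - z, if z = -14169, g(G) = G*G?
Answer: 16285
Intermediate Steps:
g(G) = G²
g(-46) - z = (-46)² - 1*(-14169) = 2116 + 14169 = 16285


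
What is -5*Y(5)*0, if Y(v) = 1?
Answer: 0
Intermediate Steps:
-5*Y(5)*0 = -5*1*0 = -5*0 = 0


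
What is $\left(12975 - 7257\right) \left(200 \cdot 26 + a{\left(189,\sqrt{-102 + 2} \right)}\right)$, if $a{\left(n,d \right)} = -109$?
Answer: $29110338$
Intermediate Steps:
$\left(12975 - 7257\right) \left(200 \cdot 26 + a{\left(189,\sqrt{-102 + 2} \right)}\right) = \left(12975 - 7257\right) \left(200 \cdot 26 - 109\right) = 5718 \left(5200 - 109\right) = 5718 \cdot 5091 = 29110338$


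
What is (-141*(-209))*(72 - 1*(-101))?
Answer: 5098137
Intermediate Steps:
(-141*(-209))*(72 - 1*(-101)) = 29469*(72 + 101) = 29469*173 = 5098137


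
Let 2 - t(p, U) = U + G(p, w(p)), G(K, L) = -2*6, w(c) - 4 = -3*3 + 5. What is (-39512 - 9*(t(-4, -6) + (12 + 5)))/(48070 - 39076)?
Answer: -39845/8994 ≈ -4.4302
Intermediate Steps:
w(c) = 0 (w(c) = 4 + (-3*3 + 5) = 4 + (-9 + 5) = 4 - 4 = 0)
G(K, L) = -12
t(p, U) = 14 - U (t(p, U) = 2 - (U - 12) = 2 - (-12 + U) = 2 + (12 - U) = 14 - U)
(-39512 - 9*(t(-4, -6) + (12 + 5)))/(48070 - 39076) = (-39512 - 9*((14 - 1*(-6)) + (12 + 5)))/(48070 - 39076) = (-39512 - 9*((14 + 6) + 17))/8994 = (-39512 - 9*(20 + 17))*(1/8994) = (-39512 - 9*37)*(1/8994) = (-39512 - 333)*(1/8994) = -39845*1/8994 = -39845/8994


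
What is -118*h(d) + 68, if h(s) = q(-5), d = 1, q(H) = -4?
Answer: 540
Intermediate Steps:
h(s) = -4
-118*h(d) + 68 = -118*(-4) + 68 = 472 + 68 = 540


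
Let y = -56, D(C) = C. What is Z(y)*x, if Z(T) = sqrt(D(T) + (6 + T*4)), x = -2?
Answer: -2*I*sqrt(274) ≈ -33.106*I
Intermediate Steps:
Z(T) = sqrt(6 + 5*T) (Z(T) = sqrt(T + (6 + T*4)) = sqrt(T + (6 + 4*T)) = sqrt(6 + 5*T))
Z(y)*x = sqrt(6 + 5*(-56))*(-2) = sqrt(6 - 280)*(-2) = sqrt(-274)*(-2) = (I*sqrt(274))*(-2) = -2*I*sqrt(274)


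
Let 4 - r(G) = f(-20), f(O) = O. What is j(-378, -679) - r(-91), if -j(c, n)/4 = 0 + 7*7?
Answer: -220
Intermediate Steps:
r(G) = 24 (r(G) = 4 - 1*(-20) = 4 + 20 = 24)
j(c, n) = -196 (j(c, n) = -4*(0 + 7*7) = -4*(0 + 49) = -4*49 = -196)
j(-378, -679) - r(-91) = -196 - 1*24 = -196 - 24 = -220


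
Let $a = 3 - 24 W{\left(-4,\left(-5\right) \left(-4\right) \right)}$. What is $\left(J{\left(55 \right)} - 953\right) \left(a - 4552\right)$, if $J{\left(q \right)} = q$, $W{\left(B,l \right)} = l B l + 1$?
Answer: $-30376646$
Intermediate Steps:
$W{\left(B,l \right)} = 1 + B l^{2}$ ($W{\left(B,l \right)} = B l l + 1 = B l^{2} + 1 = 1 + B l^{2}$)
$a = 38379$ ($a = 3 - 24 \left(1 - 4 \left(\left(-5\right) \left(-4\right)\right)^{2}\right) = 3 - 24 \left(1 - 4 \cdot 20^{2}\right) = 3 - 24 \left(1 - 1600\right) = 3 - -38376 = 3 + 38376 = 38379$)
$\left(J{\left(55 \right)} - 953\right) \left(a - 4552\right) = \left(55 - 953\right) \left(38379 - 4552\right) = \left(-898\right) 33827 = -30376646$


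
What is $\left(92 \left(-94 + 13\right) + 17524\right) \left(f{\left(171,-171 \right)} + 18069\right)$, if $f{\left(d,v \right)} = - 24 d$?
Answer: $140655480$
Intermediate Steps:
$\left(92 \left(-94 + 13\right) + 17524\right) \left(f{\left(171,-171 \right)} + 18069\right) = \left(92 \left(-94 + 13\right) + 17524\right) \left(\left(-24\right) 171 + 18069\right) = \left(92 \left(-81\right) + 17524\right) \left(-4104 + 18069\right) = \left(-7452 + 17524\right) 13965 = 10072 \cdot 13965 = 140655480$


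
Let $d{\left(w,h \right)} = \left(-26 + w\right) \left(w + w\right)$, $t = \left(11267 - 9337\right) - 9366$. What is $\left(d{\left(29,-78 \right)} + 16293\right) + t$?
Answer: $9031$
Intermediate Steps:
$t = -7436$ ($t = 1930 - 9366 = -7436$)
$d{\left(w,h \right)} = 2 w \left(-26 + w\right)$ ($d{\left(w,h \right)} = \left(-26 + w\right) 2 w = 2 w \left(-26 + w\right)$)
$\left(d{\left(29,-78 \right)} + 16293\right) + t = \left(2 \cdot 29 \left(-26 + 29\right) + 16293\right) - 7436 = \left(2 \cdot 29 \cdot 3 + 16293\right) - 7436 = \left(174 + 16293\right) - 7436 = 16467 - 7436 = 9031$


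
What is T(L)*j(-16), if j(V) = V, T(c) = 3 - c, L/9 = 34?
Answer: 4848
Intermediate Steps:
L = 306 (L = 9*34 = 306)
T(L)*j(-16) = (3 - 1*306)*(-16) = (3 - 306)*(-16) = -303*(-16) = 4848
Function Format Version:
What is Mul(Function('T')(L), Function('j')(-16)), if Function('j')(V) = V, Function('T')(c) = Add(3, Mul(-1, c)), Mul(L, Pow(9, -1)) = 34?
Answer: 4848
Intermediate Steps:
L = 306 (L = Mul(9, 34) = 306)
Mul(Function('T')(L), Function('j')(-16)) = Mul(Add(3, Mul(-1, 306)), -16) = Mul(Add(3, -306), -16) = Mul(-303, -16) = 4848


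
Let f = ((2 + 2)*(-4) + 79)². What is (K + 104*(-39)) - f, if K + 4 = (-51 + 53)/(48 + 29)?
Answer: -618231/77 ≈ -8029.0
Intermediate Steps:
K = -306/77 (K = -4 + (-51 + 53)/(48 + 29) = -4 + 2/77 = -306/77 ≈ -3.9740)
f = 3969 (f = (4*(-4) + 79)² = (-16 + 79)² = 63² = 3969)
(K + 104*(-39)) - f = (-306/77 + 104*(-39)) - 1*3969 = (-306/77 - 4056) - 3969 = -312618/77 - 3969 = -618231/77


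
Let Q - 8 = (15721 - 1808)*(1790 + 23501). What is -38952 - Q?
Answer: -351912643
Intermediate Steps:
Q = 351873691 (Q = 8 + (15721 - 1808)*(1790 + 23501) = 8 + 13913*25291 = 8 + 351873683 = 351873691)
-38952 - Q = -38952 - 1*351873691 = -38952 - 351873691 = -351912643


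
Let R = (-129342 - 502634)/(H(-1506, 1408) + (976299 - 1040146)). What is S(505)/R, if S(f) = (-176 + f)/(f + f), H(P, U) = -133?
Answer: 1052471/31914788 ≈ 0.032978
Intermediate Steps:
S(f) = (-176 + f)/(2*f) (S(f) = (-176 + f)/((2*f)) = (-176 + f)*(1/(2*f)) = (-176 + f)/(2*f))
R = 157994/15995 (R = (-129342 - 502634)/(-133 + (976299 - 1040146)) = -631976/(-133 - 63847) = -631976/(-63980) = -631976*(-1/63980) = 157994/15995 ≈ 9.8777)
S(505)/R = ((½)*(-176 + 505)/505)/(157994/15995) = ((½)*(1/505)*329)*(15995/157994) = (329/1010)*(15995/157994) = 1052471/31914788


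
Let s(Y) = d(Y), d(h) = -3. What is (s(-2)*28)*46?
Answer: -3864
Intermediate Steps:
s(Y) = -3
(s(-2)*28)*46 = -3*28*46 = -84*46 = -3864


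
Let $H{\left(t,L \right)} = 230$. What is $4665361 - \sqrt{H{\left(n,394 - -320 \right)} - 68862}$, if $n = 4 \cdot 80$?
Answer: $4665361 - 2 i \sqrt{17158} \approx 4.6654 \cdot 10^{6} - 261.98 i$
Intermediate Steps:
$n = 320$
$4665361 - \sqrt{H{\left(n,394 - -320 \right)} - 68862} = 4665361 - \sqrt{230 - 68862} = 4665361 - \sqrt{-68632} = 4665361 - 2 i \sqrt{17158}$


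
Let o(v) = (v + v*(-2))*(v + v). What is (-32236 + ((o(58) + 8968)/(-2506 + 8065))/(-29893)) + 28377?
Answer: -641270048873/166175187 ≈ -3859.0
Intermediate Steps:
o(v) = -2*v**2 (o(v) = (v - 2*v)*(2*v) = (-v)*(2*v) = -2*v**2)
(-32236 + ((o(58) + 8968)/(-2506 + 8065))/(-29893)) + 28377 = (-32236 + ((-2*58**2 + 8968)/(-2506 + 8065))/(-29893)) + 28377 = (-32236 + ((-2*3364 + 8968)/5559)*(-1/29893)) + 28377 = (-32236 + ((-6728 + 8968)*(1/5559))*(-1/29893)) + 28377 = (-32236 + (2240*(1/5559))*(-1/29893)) + 28377 = (-32236 + (2240/5559)*(-1/29893)) + 28377 = (-32236 - 2240/166175187) + 28377 = -5356823330372/166175187 + 28377 = -641270048873/166175187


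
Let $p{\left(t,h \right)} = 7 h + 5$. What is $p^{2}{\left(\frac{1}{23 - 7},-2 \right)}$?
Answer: $81$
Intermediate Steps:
$p{\left(t,h \right)} = 5 + 7 h$
$p^{2}{\left(\frac{1}{23 - 7},-2 \right)} = \left(5 + 7 \left(-2\right)\right)^{2} = \left(5 - 14\right)^{2} = \left(-9\right)^{2} = 81$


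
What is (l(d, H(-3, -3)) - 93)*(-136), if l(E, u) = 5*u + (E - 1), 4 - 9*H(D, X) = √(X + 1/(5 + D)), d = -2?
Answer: 114784/9 + 340*I*√10/9 ≈ 12754.0 + 119.46*I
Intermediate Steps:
H(D, X) = 4/9 - √(X + 1/(5 + D))/9
l(E, u) = -1 + E + 5*u (l(E, u) = 5*u + (-1 + E) = -1 + E + 5*u)
(l(d, H(-3, -3)) - 93)*(-136) = ((-1 - 2 + 5*(4/9 - √(1 - 3*(5 - 3))/√(5 - 3)/9)) - 93)*(-136) = ((-1 - 2 + 5*(4/9 - √2*√(1 - 3*2)/2/9)) - 93)*(-136) = ((-1 - 2 + 5*(4/9 - √2*√(1 - 6)/2/9)) - 93)*(-136) = ((-1 - 2 + 5*(4/9 - I*√10/2/9)) - 93)*(-136) = ((-1 - 2 + 5*(4/9 - I*√10/18)) - 93)*(-136) = ((-1 - 2 + (20/9 - 5*I*√10/18)) - 93)*(-136) = ((-7/9 - 5*I*√10/18) - 93)*(-136) = (-844/9 - 5*I*√10/18)*(-136) = 114784/9 + 340*I*√10/9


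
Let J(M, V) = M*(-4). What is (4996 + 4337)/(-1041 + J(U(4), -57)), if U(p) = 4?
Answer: -9333/1057 ≈ -8.8297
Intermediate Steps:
J(M, V) = -4*M
(4996 + 4337)/(-1041 + J(U(4), -57)) = (4996 + 4337)/(-1041 - 4*4) = 9333/(-1041 - 16) = 9333/(-1057) = 9333*(-1/1057) = -9333/1057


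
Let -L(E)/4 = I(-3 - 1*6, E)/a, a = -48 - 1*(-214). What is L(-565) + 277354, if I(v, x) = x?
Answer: 23021512/83 ≈ 2.7737e+5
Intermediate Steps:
a = 166 (a = -48 + 214 = 166)
L(E) = -2*E/83 (L(E) = -4*E/166 = -2*E/83)
L(-565) + 277354 = -2/83*(-565) + 277354 = 1130/83 + 277354 = 23021512/83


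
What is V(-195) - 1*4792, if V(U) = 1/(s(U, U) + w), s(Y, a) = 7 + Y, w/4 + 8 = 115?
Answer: -1150079/240 ≈ -4792.0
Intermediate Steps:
w = 428 (w = -32 + 4*115 = -32 + 460 = 428)
V(U) = 1/(435 + U) (V(U) = 1/((7 + U) + 428) = 1/(435 + U))
V(-195) - 1*4792 = 1/(435 - 195) - 1*4792 = 1/240 - 4792 = -1150079/240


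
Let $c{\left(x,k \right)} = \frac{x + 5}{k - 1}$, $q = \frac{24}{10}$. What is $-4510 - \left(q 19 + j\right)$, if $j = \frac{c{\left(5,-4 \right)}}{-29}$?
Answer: $- \frac{660572}{145} \approx -4555.7$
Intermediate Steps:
$q = \frac{12}{5}$ ($q = 24 \cdot \frac{1}{10} = \frac{12}{5} \approx 2.4$)
$c{\left(x,k \right)} = \frac{5 + x}{-1 + k}$
$j = \frac{2}{29}$ ($j = \frac{\frac{1}{-1 - 4} \left(5 + 5\right)}{-29} = \frac{1}{-5} \cdot 10 \left(- \frac{1}{29}\right) = \left(- \frac{1}{5}\right) 10 \left(- \frac{1}{29}\right) = \left(-2\right) \left(- \frac{1}{29}\right) = \frac{2}{29} \approx 0.068966$)
$-4510 - \left(q 19 + j\right) = -4510 - \left(\frac{12}{5} \cdot 19 + \frac{2}{29}\right) = -4510 - \left(\frac{228}{5} + \frac{2}{29}\right) = -4510 - \frac{6622}{145} = - \frac{660572}{145}$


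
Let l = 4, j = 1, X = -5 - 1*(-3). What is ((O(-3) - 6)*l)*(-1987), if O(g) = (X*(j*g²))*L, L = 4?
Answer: 619944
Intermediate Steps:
X = -2 (X = -5 + 3 = -2)
O(g) = -8*g² (O(g) = -2*g²*4 = -8*g²)
((O(-3) - 6)*l)*(-1987) = ((-8*(-3)² - 6)*4)*(-1987) = ((-8*9 - 6)*4)*(-1987) = ((-72 - 6)*4)*(-1987) = -78*4*(-1987) = -312*(-1987) = 619944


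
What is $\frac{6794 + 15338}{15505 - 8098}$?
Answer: $\frac{22132}{7407} \approx 2.988$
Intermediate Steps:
$\frac{6794 + 15338}{15505 - 8098} = \frac{22132}{7407}$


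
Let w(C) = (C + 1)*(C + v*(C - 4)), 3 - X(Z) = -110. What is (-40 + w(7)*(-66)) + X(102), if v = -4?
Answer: 2713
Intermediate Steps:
X(Z) = 113 (X(Z) = 3 - 1*(-110) = 3 + 110 = 113)
w(C) = (1 + C)*(16 - 3*C) (w(C) = (C + 1)*(C - 4*(C - 4)) = (1 + C)*(C - 4*(-4 + C)) = (1 + C)*(C + (16 - 4*C)) = (1 + C)*(16 - 3*C))
(-40 + w(7)*(-66)) + X(102) = (-40 + (16 - 3*7² + 13*7)*(-66)) + 113 = (-40 + (16 - 3*49 + 91)*(-66)) + 113 = (-40 + (16 - 147 + 91)*(-66)) + 113 = (-40 - 40*(-66)) + 113 = (-40 + 2640) + 113 = 2600 + 113 = 2713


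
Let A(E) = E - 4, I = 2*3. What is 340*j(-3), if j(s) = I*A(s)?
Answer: -14280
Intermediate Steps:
I = 6
A(E) = -4 + E
j(s) = -24 + 6*s (j(s) = 6*(-4 + s) = -24 + 6*s)
340*j(-3) = 340*(-24 + 6*(-3)) = 340*(-24 - 18) = 340*(-42) = -14280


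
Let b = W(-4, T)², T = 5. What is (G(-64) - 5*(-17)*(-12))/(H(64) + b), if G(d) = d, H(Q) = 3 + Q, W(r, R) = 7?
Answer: -271/29 ≈ -9.3448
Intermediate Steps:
b = 49 (b = 7² = 49)
(G(-64) - 5*(-17)*(-12))/(H(64) + b) = (-64 - 5*(-17)*(-12))/((3 + 64) + 49) = (-64 + 85*(-12))/(67 + 49) = (-64 - 1020)/116 = -1084*1/116 = -271/29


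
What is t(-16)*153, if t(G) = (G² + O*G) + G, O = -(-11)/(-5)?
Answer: 210528/5 ≈ 42106.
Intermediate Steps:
O = -11/5 (O = -(-11)*(-1)/5 = -1*11/5 = -11/5 ≈ -2.2000)
t(G) = G² - 6*G/5 (t(G) = (G² - 11*G/5) + G = G² - 6*G/5)
t(-16)*153 = ((⅕)*(-16)*(-6 + 5*(-16)))*153 = ((⅕)*(-16)*(-6 - 80))*153 = ((⅕)*(-16)*(-86))*153 = (1376/5)*153 = 210528/5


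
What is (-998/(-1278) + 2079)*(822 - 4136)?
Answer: -4404239720/639 ≈ -6.8924e+6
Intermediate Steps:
(-998/(-1278) + 2079)*(822 - 4136) = (-998*(-1/1278) + 2079)*(-3314) = (499/639 + 2079)*(-3314) = (1328980/639)*(-3314) = -4404239720/639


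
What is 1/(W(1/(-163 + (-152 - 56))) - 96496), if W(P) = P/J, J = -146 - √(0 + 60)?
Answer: -18821204461430/1816170945361695791 + 742*√15/27242564180425436865 ≈ -1.0363e-5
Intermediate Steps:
J = -146 - 2*√15 (J = -146 - √60 = -146 - 2*√15 ≈ -153.75)
W(P) = P/(-146 - 2*√15)
1/(W(1/(-163 + (-152 - 56))) - 96496) = 1/((-73/(10628*(-163 + (-152 - 56))) + √15/(10628*(-163 + (-152 - 56)))) - 96496) = 1/((-73/(10628*(-163 - 208)) + √15/(10628*(-163 - 208))) - 96496) = 1/((-73/10628/(-371) + (1/10628)*√15/(-371)) - 96496) = 1/((-73/10628*(-1/371) + (1/10628)*(-1/371)*√15) - 96496) = 1/((73/3942988 - √15/3942988) - 96496) = 1/(-380482569975/3942988 - √15/3942988)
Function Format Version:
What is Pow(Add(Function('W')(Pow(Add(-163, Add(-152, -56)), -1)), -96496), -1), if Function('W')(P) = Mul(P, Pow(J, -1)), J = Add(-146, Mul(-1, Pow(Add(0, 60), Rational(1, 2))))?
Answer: Add(Rational(-18821204461430, 1816170945361695791), Mul(Rational(742, 27242564180425436865), Pow(15, Rational(1, 2)))) ≈ -1.0363e-5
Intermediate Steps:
J = Add(-146, Mul(-2, Pow(15, Rational(1, 2)))) (J = Add(-146, Mul(-1, Pow(60, Rational(1, 2)))) = Add(-146, Mul(-1, Mul(2, Pow(15, Rational(1, 2))))) = Add(-146, Mul(-2, Pow(15, Rational(1, 2)))) ≈ -153.75)
Function('W')(P) = Mul(P, Pow(Add(-146, Mul(-2, Pow(15, Rational(1, 2)))), -1))
Pow(Add(Function('W')(Pow(Add(-163, Add(-152, -56)), -1)), -96496), -1) = Pow(Add(Add(Mul(Rational(-73, 10628), Pow(Add(-163, Add(-152, -56)), -1)), Mul(Rational(1, 10628), Pow(Add(-163, Add(-152, -56)), -1), Pow(15, Rational(1, 2)))), -96496), -1) = Pow(Add(Add(Mul(Rational(-73, 10628), Pow(Add(-163, -208), -1)), Mul(Rational(1, 10628), Pow(Add(-163, -208), -1), Pow(15, Rational(1, 2)))), -96496), -1) = Pow(Add(Add(Mul(Rational(-73, 10628), Pow(-371, -1)), Mul(Rational(1, 10628), Pow(-371, -1), Pow(15, Rational(1, 2)))), -96496), -1) = Pow(Add(Add(Mul(Rational(-73, 10628), Rational(-1, 371)), Mul(Rational(1, 10628), Rational(-1, 371), Pow(15, Rational(1, 2)))), -96496), -1) = Pow(Add(Add(Rational(73, 3942988), Mul(Rational(-1, 3942988), Pow(15, Rational(1, 2)))), -96496), -1) = Pow(Add(Rational(-380482569975, 3942988), Mul(Rational(-1, 3942988), Pow(15, Rational(1, 2)))), -1)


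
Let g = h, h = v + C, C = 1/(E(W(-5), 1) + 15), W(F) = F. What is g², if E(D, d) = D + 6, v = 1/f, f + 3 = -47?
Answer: 289/160000 ≈ 0.0018062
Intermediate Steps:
f = -50 (f = -3 - 47 = -50)
v = -1/50 (v = 1/(-50) = -1/50 ≈ -0.020000)
E(D, d) = 6 + D
C = 1/16 (C = 1/((6 - 5) + 15) = 1/(1 + 15) = 1/16 ≈ 0.062500)
h = 17/400 (h = -1/50 + 1/16 = 17/400 ≈ 0.042500)
g = 17/400 ≈ 0.042500
g² = (17/400)² = 289/160000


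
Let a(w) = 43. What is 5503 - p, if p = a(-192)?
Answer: 5460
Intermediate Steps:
p = 43
5503 - p = 5503 - 1*43 = 5503 - 43 = 5460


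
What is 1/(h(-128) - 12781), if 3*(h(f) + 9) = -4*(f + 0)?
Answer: -3/37858 ≈ -7.9243e-5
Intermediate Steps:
h(f) = -9 - 4*f/3 (h(f) = -9 + (-4*(f + 0))/3 = -9 + (-4*f)/3 = -9 - 4*f/3)
1/(h(-128) - 12781) = 1/((-9 - 4/3*(-128)) - 12781) = 1/((-9 + 512/3) - 12781) = 1/(485/3 - 12781) = 1/(-37858/3) = -3/37858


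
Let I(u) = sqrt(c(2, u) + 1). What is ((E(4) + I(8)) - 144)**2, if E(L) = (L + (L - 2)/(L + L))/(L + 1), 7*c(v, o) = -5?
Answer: 57378183/2800 - 409*sqrt(14)/10 ≈ 20339.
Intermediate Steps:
c(v, o) = -5/7 (c(v, o) = (1/7)*(-5) = -5/7)
E(L) = (L + (-2 + L)/(2*L))/(1 + L) (E(L) = (L + (-2 + L)/((2*L)))/(1 + L) = (L + (-2 + L)*(1/(2*L)))/(1 + L) = (L + (-2 + L)/(2*L))/(1 + L))
I(u) = sqrt(14)/7 (I(u) = sqrt(-5/7 + 1) = sqrt(2/7) = sqrt(14)/7)
((E(4) + I(8)) - 144)**2 = (((-1 + 4**2 + (1/2)*4)/(4*(1 + 4)) + sqrt(14)/7) - 144)**2 = (((1/4)*(-1 + 16 + 2)/5 + sqrt(14)/7) - 144)**2 = (((1/4)*(1/5)*17 + sqrt(14)/7) - 144)**2 = ((17/20 + sqrt(14)/7) - 144)**2 = (-2863/20 + sqrt(14)/7)**2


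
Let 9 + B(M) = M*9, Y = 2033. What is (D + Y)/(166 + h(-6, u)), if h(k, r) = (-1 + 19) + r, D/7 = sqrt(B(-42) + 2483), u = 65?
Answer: 2033/249 + 28*sqrt(131)/249 ≈ 9.4517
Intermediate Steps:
B(M) = -9 + 9*M (B(M) = -9 + M*9 = -9 + 9*M)
D = 28*sqrt(131) (D = 7*sqrt((-9 + 9*(-42)) + 2483) = 7*sqrt((-9 - 378) + 2483) = 7*sqrt(-387 + 2483) = 7*sqrt(2096) = 7*(4*sqrt(131)) = 28*sqrt(131) ≈ 320.47)
h(k, r) = 18 + r
(D + Y)/(166 + h(-6, u)) = (28*sqrt(131) + 2033)/(166 + (18 + 65)) = (2033 + 28*sqrt(131))/(166 + 83) = (2033 + 28*sqrt(131))/249 = (2033 + 28*sqrt(131))*(1/249) = 2033/249 + 28*sqrt(131)/249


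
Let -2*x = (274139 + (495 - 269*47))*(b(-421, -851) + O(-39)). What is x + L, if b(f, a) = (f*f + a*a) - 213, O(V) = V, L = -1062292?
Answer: -118052896937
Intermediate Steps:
b(f, a) = -213 + a² + f² (b(f, a) = (f² + a²) - 213 = (a² + f²) - 213 = -213 + a² + f²)
x = -118051834645 (x = -(274139 + (495 - 269*47))*((-213 + (-851)² + (-421)²) - 39)/2 = -(274139 + (495 - 12643))*((-213 + 724201 + 177241) - 39)/2 = -(274139 - 12148)*(901229 - 39)/2 = -261991*901190/2 = -½*236103669290 = -118051834645)
x + L = -118051834645 - 1062292 = -118052896937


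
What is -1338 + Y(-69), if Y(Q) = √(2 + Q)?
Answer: -1338 + I*√67 ≈ -1338.0 + 8.1853*I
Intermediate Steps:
-1338 + Y(-69) = -1338 + √(2 - 69) = -1338 + √(-67) = -1338 + I*√67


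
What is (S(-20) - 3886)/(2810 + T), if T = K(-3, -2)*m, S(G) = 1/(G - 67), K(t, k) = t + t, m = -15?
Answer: -338083/252300 ≈ -1.3400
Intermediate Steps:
K(t, k) = 2*t
S(G) = 1/(-67 + G)
T = 90 (T = (2*(-3))*(-15) = -6*(-15) = 90)
(S(-20) - 3886)/(2810 + T) = (1/(-67 - 20) - 3886)/(2810 + 90) = (1/(-87) - 3886)/2900 = (-1/87 - 3886)*(1/2900) = -338083/87*1/2900 = -338083/252300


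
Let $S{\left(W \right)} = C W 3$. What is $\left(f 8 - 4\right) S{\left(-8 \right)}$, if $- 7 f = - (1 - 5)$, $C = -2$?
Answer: $- \frac{2880}{7} \approx -411.43$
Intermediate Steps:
$f = - \frac{4}{7}$ ($f = - \frac{\left(-1\right) \left(1 - 5\right)}{7} = - \frac{\left(-1\right) \left(-4\right)}{7} = \left(- \frac{1}{7}\right) 4 = - \frac{4}{7} \approx -0.57143$)
$S{\left(W \right)} = - 6 W$ ($S{\left(W \right)} = - 2 W 3 = - 6 W$)
$\left(f 8 - 4\right) S{\left(-8 \right)} = \left(\left(- \frac{4}{7}\right) 8 - 4\right) \left(\left(-6\right) \left(-8\right)\right) = \left(- \frac{32}{7} - 4\right) 48 = \left(- \frac{60}{7}\right) 48 = - \frac{2880}{7}$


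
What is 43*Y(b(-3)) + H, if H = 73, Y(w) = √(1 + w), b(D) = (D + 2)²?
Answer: 73 + 43*√2 ≈ 133.81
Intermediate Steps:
b(D) = (2 + D)²
43*Y(b(-3)) + H = 43*√(1 + (2 - 3)²) + 73 = 43*√(1 + (-1)²) + 73 = 43*√(1 + 1) + 73 = 43*√2 + 73 = 73 + 43*√2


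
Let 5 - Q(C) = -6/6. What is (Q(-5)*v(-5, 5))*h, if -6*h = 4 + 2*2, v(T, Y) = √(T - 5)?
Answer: -8*I*√10 ≈ -25.298*I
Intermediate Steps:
v(T, Y) = √(-5 + T)
Q(C) = 6 (Q(C) = 5 - (-6)/6 = 5 - 1*(-1) = 5 + 1 = 6)
h = -4/3 (h = -(4 + 2*2)/6 = -(4 + 4)/6 = -⅙*8 = -4/3 ≈ -1.3333)
(Q(-5)*v(-5, 5))*h = (6*√(-5 - 5))*(-4/3) = (6*√(-10))*(-4/3) = (6*(I*√10))*(-4/3) = (6*I*√10)*(-4/3) = -8*I*√10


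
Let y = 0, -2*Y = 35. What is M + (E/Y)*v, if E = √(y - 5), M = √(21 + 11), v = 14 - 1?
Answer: 4*√2 - 26*I*√5/35 ≈ 5.6569 - 1.6611*I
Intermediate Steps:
Y = -35/2 (Y = -½*35 = -35/2 ≈ -17.500)
v = 13
M = 4*√2 (M = √32 = 4*√2 ≈ 5.6569)
E = I*√5 (E = √(0 - 5) = √(-5) = I*√5 ≈ 2.2361*I)
M + (E/Y)*v = 4*√2 + ((I*√5)/(-35/2))*13 = 4*√2 + ((I*√5)*(-2/35))*13 = 4*√2 - 2*I*√5/35*13 = 4*√2 - 26*I*√5/35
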